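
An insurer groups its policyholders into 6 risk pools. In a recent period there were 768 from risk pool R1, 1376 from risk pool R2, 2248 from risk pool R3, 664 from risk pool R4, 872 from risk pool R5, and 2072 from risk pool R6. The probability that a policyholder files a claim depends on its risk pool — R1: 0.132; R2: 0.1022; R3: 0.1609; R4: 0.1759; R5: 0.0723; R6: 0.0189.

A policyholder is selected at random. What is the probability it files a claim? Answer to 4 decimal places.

Total: 768 + 1376 + 2248 + 664 + 872 + 2072 = 8000.
P(R1) = 768/8000 = 0.096. P(R2) = 1376/8000 = 0.172. P(R3) = 2248/8000 = 0.281. P(R4) = 664/8000 = 0.083. P(R5) = 872/8000 = 0.109. P(R6) = 2072/8000 = 0.259.
P(C) = P(C|R1)·P(R1) + P(C|R2)·P(R2) + P(C|R3)·P(R3) + P(C|R4)·P(R4) + P(C|R5)·P(R5) + P(C|R6)·P(R6)
      = 0.132·0.096 + 0.1022·0.172 + 0.1609·0.281 + 0.1759·0.083 + 0.0723·0.109 + 0.0189·0.259
      = 0.012672 + 0.0175784 + 0.0452129 + 0.0145997 + 0.0078807 + 0.0048951 = 0.1028388

P(C) ≈ 0.1028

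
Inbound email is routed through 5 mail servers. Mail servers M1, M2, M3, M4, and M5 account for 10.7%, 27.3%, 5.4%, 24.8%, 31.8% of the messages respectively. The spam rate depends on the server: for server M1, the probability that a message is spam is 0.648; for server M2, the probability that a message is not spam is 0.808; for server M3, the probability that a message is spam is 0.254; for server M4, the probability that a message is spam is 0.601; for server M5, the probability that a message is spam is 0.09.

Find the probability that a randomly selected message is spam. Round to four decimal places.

P(S|M2) = 1 − 0.808 = 0.192.
Using total probability over the partition,
P(S) = P(S|M1)·P(M1) + P(S|M2)·P(M2) + P(S|M3)·P(M3) + P(S|M4)·P(M4) + P(S|M5)·P(M5)
      = 0.648·0.107 + 0.192·0.273 + 0.254·0.054 + 0.601·0.248 + 0.09·0.318
      = 0.069336 + 0.052416 + 0.013716 + 0.149048 + 0.02862 = 0.313136

0.3131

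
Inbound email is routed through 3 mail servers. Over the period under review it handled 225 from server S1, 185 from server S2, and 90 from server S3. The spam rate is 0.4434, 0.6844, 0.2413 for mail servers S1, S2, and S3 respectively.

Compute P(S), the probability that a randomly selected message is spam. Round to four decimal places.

Total: 225 + 185 + 90 = 500.
P(S1) = 225/500 = 0.45. P(S2) = 185/500 = 0.37. P(S3) = 90/500 = 0.18.
P(S) = P(S|S1)·P(S1) + P(S|S2)·P(S2) + P(S|S3)·P(S3)
      = 0.4434·0.45 + 0.6844·0.37 + 0.2413·0.18
      = 0.19953 + 0.253228 + 0.043434 = 0.496192

P(S) ≈ 0.4962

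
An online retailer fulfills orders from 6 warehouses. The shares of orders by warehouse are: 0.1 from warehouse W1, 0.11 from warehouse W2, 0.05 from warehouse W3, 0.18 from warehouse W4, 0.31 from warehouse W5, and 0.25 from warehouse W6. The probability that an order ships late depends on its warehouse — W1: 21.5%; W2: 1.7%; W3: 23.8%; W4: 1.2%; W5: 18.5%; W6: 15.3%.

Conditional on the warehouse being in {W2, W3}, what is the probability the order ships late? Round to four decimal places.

Let S = {W2, W3}.
P(S) = 0.11 + 0.05 = 0.16.
P(L ∩ S) = 0.017·0.11 + 0.238·0.05 = 0.00187 + 0.0119 = 0.01377.
P(L | S) = 0.01377 / 0.16 = 0.086063…

P(L|S) ≈ 0.0861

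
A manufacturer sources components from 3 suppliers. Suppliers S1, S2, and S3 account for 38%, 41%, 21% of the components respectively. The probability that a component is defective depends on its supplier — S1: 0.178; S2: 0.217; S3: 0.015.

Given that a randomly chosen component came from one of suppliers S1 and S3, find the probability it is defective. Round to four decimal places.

Let S = {S1, S3}.
P(S) = 0.38 + 0.21 = 0.59.
P(D ∩ S) = 0.178·0.38 + 0.015·0.21 = 0.06764 + 0.00315 = 0.07079.
P(D | S) = 0.07079 / 0.59 = 0.119983…

0.1200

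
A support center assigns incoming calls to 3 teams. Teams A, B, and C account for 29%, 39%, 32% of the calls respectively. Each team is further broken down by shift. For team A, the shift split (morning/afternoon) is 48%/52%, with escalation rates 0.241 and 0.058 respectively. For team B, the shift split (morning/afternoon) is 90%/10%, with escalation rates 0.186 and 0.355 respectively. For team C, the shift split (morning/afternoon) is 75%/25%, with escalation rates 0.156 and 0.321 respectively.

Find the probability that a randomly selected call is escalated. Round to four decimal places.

P(E) ≈ 0.1845

P(E|A) = 0.48·0.241 + 0.52·0.058 = 0.11568 + 0.03016 = 0.14584
P(E|B) = 0.9·0.186 + 0.1·0.355 = 0.1674 + 0.0355 = 0.2029
P(E|C) = 0.75·0.156 + 0.25·0.321 = 0.117 + 0.08025 = 0.19725
By total probability over the outer partition,
P(E) = 0.29·0.14584 + 0.39·0.2029 + 0.32·0.19725
      = 0.0422936 + 0.079131 + 0.06312 = 0.1845446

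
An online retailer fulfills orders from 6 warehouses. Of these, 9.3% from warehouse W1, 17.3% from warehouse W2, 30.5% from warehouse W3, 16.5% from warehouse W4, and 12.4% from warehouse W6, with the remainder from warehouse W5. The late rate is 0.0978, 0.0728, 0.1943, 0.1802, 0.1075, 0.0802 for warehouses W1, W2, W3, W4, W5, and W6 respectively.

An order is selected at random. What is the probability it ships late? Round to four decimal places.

P(L) ≈ 0.1357

P(W5) = 1 − (0.093 + 0.173 + 0.305 + 0.165 + 0.124) = 0.14.
P(L) = P(L|W1)·P(W1) + P(L|W2)·P(W2) + P(L|W3)·P(W3) + P(L|W4)·P(W4) + P(L|W5)·P(W5) + P(L|W6)·P(W6)
      = 0.0978·0.093 + 0.0728·0.173 + 0.1943·0.305 + 0.1802·0.165 + 0.1075·0.14 + 0.0802·0.124
      = 0.0090954 + 0.0125944 + 0.0592615 + 0.029733 + 0.01505 + 0.0099448 = 0.1356791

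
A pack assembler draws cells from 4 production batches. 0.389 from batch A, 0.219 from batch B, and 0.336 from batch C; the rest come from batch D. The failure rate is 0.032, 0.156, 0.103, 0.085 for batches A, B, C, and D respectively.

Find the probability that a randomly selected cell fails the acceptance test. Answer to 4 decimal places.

0.0860

P(D) = 1 − (0.389 + 0.219 + 0.336) = 0.056.
By the law of total probability,
P(F) = P(F|A)·P(A) + P(F|B)·P(B) + P(F|C)·P(C) + P(F|D)·P(D)
      = 0.032·0.389 + 0.156·0.219 + 0.103·0.336 + 0.085·0.056
      = 0.012448 + 0.034164 + 0.034608 + 0.00476 = 0.08598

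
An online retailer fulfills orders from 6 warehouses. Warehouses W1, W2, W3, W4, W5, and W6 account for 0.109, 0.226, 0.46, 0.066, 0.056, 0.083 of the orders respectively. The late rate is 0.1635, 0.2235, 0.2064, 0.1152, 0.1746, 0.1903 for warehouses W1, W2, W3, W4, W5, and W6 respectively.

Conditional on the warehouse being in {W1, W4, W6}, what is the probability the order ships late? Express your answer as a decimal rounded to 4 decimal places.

P(L|S) ≈ 0.1598

Let S = {W1, W4, W6}.
P(S) = 0.109 + 0.066 + 0.083 = 0.258.
P(L ∩ S) = 0.1635·0.109 + 0.1152·0.066 + 0.1903·0.083 = 0.0178215 + 0.0076032 + 0.0157949 = 0.0412196.
P(L | S) = 0.0412196 / 0.258 = 0.159766…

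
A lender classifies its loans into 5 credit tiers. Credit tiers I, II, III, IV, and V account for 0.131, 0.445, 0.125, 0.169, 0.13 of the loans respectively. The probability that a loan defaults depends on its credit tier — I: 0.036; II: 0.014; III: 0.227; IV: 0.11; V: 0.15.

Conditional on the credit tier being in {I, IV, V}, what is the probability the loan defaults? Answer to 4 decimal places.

0.0995

Let S = {I, IV, V}.
P(S) = 0.131 + 0.169 + 0.13 = 0.43.
P(D ∩ S) = 0.036·0.131 + 0.11·0.169 + 0.15·0.13 = 0.004716 + 0.01859 + 0.0195 = 0.042806.
P(D | S) = 0.042806 / 0.43 = 0.099549…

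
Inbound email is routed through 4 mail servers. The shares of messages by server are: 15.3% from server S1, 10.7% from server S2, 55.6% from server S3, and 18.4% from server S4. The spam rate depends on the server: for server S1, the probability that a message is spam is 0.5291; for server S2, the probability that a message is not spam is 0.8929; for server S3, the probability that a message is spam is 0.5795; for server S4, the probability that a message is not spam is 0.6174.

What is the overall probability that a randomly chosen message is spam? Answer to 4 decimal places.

P(S|S2) = 1 − 0.8929 = 0.1071.
P(S|S4) = 1 − 0.6174 = 0.3826.
Using total probability over the partition,
P(S) = P(S|S1)·P(S1) + P(S|S2)·P(S2) + P(S|S3)·P(S3) + P(S|S4)·P(S4)
      = 0.5291·0.153 + 0.1071·0.107 + 0.5795·0.556 + 0.3826·0.184
      = 0.0809523 + 0.0114597 + 0.322202 + 0.0703984 = 0.4850124

0.4850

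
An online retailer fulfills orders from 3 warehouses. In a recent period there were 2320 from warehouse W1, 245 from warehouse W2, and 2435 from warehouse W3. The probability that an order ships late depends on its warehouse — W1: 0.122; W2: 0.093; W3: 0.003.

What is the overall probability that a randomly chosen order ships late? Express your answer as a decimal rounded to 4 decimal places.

Total: 2320 + 245 + 2435 = 5000.
P(W1) = 2320/5000 = 0.464. P(W2) = 245/5000 = 0.049. P(W3) = 2435/5000 = 0.487.
Summing over the partition,
P(L) = P(L|W1)·P(W1) + P(L|W2)·P(W2) + P(L|W3)·P(W3)
      = 0.122·0.464 + 0.093·0.049 + 0.003·0.487
      = 0.056608 + 0.004557 + 0.001461 = 0.062626

P(L) ≈ 0.0626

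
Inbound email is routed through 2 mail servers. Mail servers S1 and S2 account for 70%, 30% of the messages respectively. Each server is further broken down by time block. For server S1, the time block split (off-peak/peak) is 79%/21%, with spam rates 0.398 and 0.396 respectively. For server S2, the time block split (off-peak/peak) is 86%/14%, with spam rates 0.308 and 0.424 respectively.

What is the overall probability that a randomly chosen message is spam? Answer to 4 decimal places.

0.3756

P(S|S1) = 0.79·0.398 + 0.21·0.396 = 0.31442 + 0.08316 = 0.39758
P(S|S2) = 0.86·0.308 + 0.14·0.424 = 0.26488 + 0.05936 = 0.32424
By total probability over the outer partition,
P(S) = 0.7·0.39758 + 0.3·0.32424
      = 0.278306 + 0.097272 = 0.375578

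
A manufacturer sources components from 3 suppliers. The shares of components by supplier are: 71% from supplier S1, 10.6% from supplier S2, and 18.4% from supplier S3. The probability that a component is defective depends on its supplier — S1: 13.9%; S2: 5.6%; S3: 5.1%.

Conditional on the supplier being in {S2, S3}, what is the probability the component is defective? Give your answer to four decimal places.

Let S = {S2, S3}.
P(S) = 0.106 + 0.184 = 0.29.
P(D ∩ S) = 0.056·0.106 + 0.051·0.184 = 0.005936 + 0.009384 = 0.01532.
P(D | S) = 0.01532 / 0.29 = 0.052828…

P(D|S) ≈ 0.0528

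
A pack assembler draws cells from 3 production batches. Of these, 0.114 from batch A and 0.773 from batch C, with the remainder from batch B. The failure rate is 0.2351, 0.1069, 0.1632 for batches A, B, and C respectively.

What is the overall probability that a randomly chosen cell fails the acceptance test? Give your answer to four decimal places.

P(F) ≈ 0.1650

P(B) = 1 − (0.114 + 0.773) = 0.113.
P(F) = P(F|A)·P(A) + P(F|B)·P(B) + P(F|C)·P(C)
      = 0.2351·0.114 + 0.1069·0.113 + 0.1632·0.773
      = 0.0268014 + 0.0120797 + 0.1261536 = 0.1650347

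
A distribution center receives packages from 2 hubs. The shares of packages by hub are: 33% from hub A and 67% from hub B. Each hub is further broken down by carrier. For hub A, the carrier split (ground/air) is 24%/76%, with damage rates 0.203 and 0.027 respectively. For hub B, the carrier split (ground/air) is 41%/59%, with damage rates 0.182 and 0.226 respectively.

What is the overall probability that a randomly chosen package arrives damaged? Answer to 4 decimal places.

P(D|A) = 0.24·0.203 + 0.76·0.027 = 0.04872 + 0.02052 = 0.06924
P(D|B) = 0.41·0.182 + 0.59·0.226 = 0.07462 + 0.13334 = 0.20796
Then overall,
P(D) = 0.33·0.06924 + 0.67·0.20796
      = 0.0228492 + 0.1393332 = 0.1621824

0.1622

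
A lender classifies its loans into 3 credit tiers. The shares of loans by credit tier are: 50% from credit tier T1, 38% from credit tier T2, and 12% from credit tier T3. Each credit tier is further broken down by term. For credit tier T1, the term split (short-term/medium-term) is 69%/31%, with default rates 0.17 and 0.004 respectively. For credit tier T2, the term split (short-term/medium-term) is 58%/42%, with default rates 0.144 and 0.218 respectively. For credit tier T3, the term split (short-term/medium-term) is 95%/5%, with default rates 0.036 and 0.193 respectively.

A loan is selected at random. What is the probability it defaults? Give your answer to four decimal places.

P(D|T1) = 0.69·0.17 + 0.31·0.004 = 0.1173 + 0.00124 = 0.11854
P(D|T2) = 0.58·0.144 + 0.42·0.218 = 0.08352 + 0.09156 = 0.17508
P(D|T3) = 0.95·0.036 + 0.05·0.193 = 0.0342 + 0.00965 = 0.04385
By total probability over the outer partition,
P(D) = 0.5·0.11854 + 0.38·0.17508 + 0.12·0.04385
      = 0.05927 + 0.0665304 + 0.005262 = 0.1310624

P(D) ≈ 0.1311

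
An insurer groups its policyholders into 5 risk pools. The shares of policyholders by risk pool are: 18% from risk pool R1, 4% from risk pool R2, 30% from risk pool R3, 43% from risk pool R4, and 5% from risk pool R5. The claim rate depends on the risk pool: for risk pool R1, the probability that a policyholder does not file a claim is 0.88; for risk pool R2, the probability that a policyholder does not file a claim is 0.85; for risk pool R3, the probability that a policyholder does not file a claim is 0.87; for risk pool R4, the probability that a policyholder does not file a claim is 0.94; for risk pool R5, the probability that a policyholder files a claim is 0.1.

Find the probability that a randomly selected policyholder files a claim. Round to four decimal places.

P(C|R1) = 1 − 0.88 = 0.12.
P(C|R2) = 1 − 0.85 = 0.15.
P(C|R3) = 1 − 0.87 = 0.13.
P(C|R4) = 1 − 0.94 = 0.06.
P(C) = P(C|R1)·P(R1) + P(C|R2)·P(R2) + P(C|R3)·P(R3) + P(C|R4)·P(R4) + P(C|R5)·P(R5)
      = 0.12·0.18 + 0.15·0.04 + 0.13·0.3 + 0.06·0.43 + 0.1·0.05
      = 0.0216 + 0.006 + 0.039 + 0.0258 + 0.005 = 0.0974

P(C) ≈ 0.0974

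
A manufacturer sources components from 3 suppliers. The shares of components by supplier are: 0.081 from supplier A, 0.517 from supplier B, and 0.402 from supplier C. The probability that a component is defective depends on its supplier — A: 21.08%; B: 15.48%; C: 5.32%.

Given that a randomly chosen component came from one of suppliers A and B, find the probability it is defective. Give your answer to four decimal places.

0.1624

Let S = {A, B}.
P(S) = 0.081 + 0.517 = 0.598.
P(D ∩ S) = 0.2108·0.081 + 0.1548·0.517 = 0.0170748 + 0.0800316 = 0.0971064.
P(D | S) = 0.0971064 / 0.598 = 0.162385…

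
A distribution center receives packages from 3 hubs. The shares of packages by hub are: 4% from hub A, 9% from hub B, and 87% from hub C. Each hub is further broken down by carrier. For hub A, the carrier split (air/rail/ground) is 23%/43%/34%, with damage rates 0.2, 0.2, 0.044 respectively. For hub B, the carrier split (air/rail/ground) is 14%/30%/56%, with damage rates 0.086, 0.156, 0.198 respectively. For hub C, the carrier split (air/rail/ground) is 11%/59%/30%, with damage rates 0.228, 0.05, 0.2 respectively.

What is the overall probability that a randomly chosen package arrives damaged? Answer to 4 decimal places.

0.1208

P(D|A) = 0.23·0.2 + 0.43·0.2 + 0.34·0.044 = 0.046 + 0.086 + 0.01496 = 0.14696
P(D|B) = 0.14·0.086 + 0.3·0.156 + 0.56·0.198 = 0.01204 + 0.0468 + 0.11088 = 0.16972
P(D|C) = 0.11·0.228 + 0.59·0.05 + 0.3·0.2 = 0.02508 + 0.0295 + 0.06 = 0.11458
Then overall,
P(D) = 0.04·0.14696 + 0.09·0.16972 + 0.87·0.11458
      = 0.0058784 + 0.0152748 + 0.0996846 = 0.1208378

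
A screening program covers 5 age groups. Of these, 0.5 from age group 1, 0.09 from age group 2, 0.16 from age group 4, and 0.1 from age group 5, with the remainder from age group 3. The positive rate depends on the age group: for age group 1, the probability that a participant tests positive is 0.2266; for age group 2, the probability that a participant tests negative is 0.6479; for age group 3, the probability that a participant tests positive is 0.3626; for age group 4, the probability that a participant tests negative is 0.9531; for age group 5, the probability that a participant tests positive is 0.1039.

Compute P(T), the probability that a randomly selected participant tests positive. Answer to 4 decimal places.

P(3) = 1 − (0.5 + 0.09 + 0.16 + 0.1) = 0.15.
P(T|2) = 1 − 0.6479 = 0.3521.
P(T|4) = 1 − 0.9531 = 0.0469.
By the law of total probability,
P(T) = P(T|1)·P(1) + P(T|2)·P(2) + P(T|3)·P(3) + P(T|4)·P(4) + P(T|5)·P(5)
      = 0.2266·0.5 + 0.3521·0.09 + 0.3626·0.15 + 0.0469·0.16 + 0.1039·0.1
      = 0.1133 + 0.031689 + 0.05439 + 0.007504 + 0.01039 = 0.217273

P(T) ≈ 0.2173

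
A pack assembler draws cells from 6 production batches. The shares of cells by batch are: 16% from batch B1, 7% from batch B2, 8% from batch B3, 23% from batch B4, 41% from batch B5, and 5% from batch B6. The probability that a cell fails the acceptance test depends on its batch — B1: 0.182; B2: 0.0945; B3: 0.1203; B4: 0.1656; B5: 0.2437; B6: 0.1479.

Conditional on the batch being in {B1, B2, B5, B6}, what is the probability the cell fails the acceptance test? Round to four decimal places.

Let S = {B1, B2, B5, B6}.
P(S) = 0.16 + 0.07 + 0.41 + 0.05 = 0.69.
P(F ∩ S) = 0.182·0.16 + 0.0945·0.07 + 0.2437·0.41 + 0.1479·0.05 = 0.02912 + 0.006615 + 0.099917 + 0.007395 = 0.143047.
P(F | S) = 0.143047 / 0.69 = 0.207314…

P(F|S) ≈ 0.2073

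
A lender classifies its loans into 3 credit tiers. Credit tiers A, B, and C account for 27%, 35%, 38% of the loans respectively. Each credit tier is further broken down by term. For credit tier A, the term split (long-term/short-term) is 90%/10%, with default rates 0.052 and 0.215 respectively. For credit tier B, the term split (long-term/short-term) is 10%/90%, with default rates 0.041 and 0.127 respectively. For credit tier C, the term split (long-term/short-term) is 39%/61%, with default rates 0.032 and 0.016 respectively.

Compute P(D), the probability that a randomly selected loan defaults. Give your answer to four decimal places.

P(D|A) = 0.9·0.052 + 0.1·0.215 = 0.0468 + 0.0215 = 0.0683
P(D|B) = 0.1·0.041 + 0.9·0.127 = 0.0041 + 0.1143 = 0.1184
P(D|C) = 0.39·0.032 + 0.61·0.016 = 0.01248 + 0.00976 = 0.02224
Then overall,
P(D) = 0.27·0.0683 + 0.35·0.1184 + 0.38·0.02224
      = 0.018441 + 0.04144 + 0.0084512 = 0.0683322

P(D) ≈ 0.0683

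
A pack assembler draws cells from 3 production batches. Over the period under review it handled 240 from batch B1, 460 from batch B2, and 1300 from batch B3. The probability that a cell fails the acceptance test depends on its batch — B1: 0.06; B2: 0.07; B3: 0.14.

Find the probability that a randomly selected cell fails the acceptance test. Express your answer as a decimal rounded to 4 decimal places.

0.1143

Total: 240 + 460 + 1300 = 2000.
P(B1) = 240/2000 = 0.12. P(B2) = 460/2000 = 0.23. P(B3) = 1300/2000 = 0.65.
By the law of total probability,
P(F) = P(F|B1)·P(B1) + P(F|B2)·P(B2) + P(F|B3)·P(B3)
      = 0.06·0.12 + 0.07·0.23 + 0.14·0.65
      = 0.0072 + 0.0161 + 0.091 = 0.1143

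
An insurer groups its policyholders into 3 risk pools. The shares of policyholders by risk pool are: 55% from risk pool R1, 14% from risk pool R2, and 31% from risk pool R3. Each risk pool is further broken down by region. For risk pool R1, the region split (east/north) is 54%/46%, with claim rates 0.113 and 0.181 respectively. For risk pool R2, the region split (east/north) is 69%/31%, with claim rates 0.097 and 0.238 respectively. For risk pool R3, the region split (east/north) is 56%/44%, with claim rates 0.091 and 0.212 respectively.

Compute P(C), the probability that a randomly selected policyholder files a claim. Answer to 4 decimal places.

P(C) ≈ 0.1438

P(C|R1) = 0.54·0.113 + 0.46·0.181 = 0.06102 + 0.08326 = 0.14428
P(C|R2) = 0.69·0.097 + 0.31·0.238 = 0.06693 + 0.07378 = 0.14071
P(C|R3) = 0.56·0.091 + 0.44·0.212 = 0.05096 + 0.09328 = 0.14424
Then overall,
P(C) = 0.55·0.14428 + 0.14·0.14071 + 0.31·0.14424
      = 0.079354 + 0.0196994 + 0.0447144 = 0.1437678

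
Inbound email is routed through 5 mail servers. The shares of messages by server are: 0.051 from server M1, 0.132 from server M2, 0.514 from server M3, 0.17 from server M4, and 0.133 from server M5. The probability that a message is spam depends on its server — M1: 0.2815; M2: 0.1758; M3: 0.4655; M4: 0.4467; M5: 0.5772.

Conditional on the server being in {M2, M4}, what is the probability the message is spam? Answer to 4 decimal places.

Let J = {M2, M4}.
P(J) = 0.132 + 0.17 = 0.302.
P(S ∩ J) = 0.1758·0.132 + 0.4467·0.17 = 0.0232056 + 0.075939 = 0.0991446.
P(S | J) = 0.0991446 / 0.302 = 0.328293…

0.3283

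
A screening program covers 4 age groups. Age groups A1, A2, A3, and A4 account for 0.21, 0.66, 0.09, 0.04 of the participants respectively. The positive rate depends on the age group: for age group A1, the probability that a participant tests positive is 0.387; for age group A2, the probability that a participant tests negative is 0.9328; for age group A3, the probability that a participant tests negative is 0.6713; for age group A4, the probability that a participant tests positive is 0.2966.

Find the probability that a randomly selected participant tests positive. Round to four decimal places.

P(T|A2) = 1 − 0.9328 = 0.0672.
P(T|A3) = 1 − 0.6713 = 0.3287.
Summing over the partition,
P(T) = P(T|A1)·P(A1) + P(T|A2)·P(A2) + P(T|A3)·P(A3) + P(T|A4)·P(A4)
      = 0.387·0.21 + 0.0672·0.66 + 0.3287·0.09 + 0.2966·0.04
      = 0.08127 + 0.044352 + 0.029583 + 0.011864 = 0.167069

P(T) ≈ 0.1671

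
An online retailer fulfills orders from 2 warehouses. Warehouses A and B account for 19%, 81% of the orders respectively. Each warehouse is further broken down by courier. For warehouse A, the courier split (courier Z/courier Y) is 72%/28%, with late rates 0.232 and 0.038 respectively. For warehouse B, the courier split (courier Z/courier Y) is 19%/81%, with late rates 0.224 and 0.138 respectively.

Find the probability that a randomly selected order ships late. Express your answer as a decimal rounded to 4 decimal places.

P(L|A) = 0.72·0.232 + 0.28·0.038 = 0.16704 + 0.01064 = 0.17768
P(L|B) = 0.19·0.224 + 0.81·0.138 = 0.04256 + 0.11178 = 0.15434
Then overall,
P(L) = 0.19·0.17768 + 0.81·0.15434
      = 0.0337592 + 0.1250154 = 0.1587746

P(L) ≈ 0.1588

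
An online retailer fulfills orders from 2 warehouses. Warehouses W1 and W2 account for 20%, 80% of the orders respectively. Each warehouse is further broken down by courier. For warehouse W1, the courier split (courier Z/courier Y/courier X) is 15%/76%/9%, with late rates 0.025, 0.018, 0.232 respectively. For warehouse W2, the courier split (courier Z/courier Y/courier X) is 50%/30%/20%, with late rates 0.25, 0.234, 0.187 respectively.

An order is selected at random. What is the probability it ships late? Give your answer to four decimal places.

P(L) ≈ 0.1937

P(L|W1) = 0.15·0.025 + 0.76·0.018 + 0.09·0.232 = 0.00375 + 0.01368 + 0.02088 = 0.03831
P(L|W2) = 0.5·0.25 + 0.3·0.234 + 0.2·0.187 = 0.125 + 0.0702 + 0.0374 = 0.2326
Then overall,
P(L) = 0.2·0.03831 + 0.8·0.2326
      = 0.007662 + 0.18608 = 0.193742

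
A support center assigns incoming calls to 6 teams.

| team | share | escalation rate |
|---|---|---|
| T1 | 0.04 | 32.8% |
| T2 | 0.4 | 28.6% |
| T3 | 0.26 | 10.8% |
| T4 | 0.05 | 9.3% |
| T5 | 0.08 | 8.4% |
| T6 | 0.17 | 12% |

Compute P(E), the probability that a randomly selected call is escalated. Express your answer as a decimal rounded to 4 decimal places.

P(E) = P(E|T1)·P(T1) + P(E|T2)·P(T2) + P(E|T3)·P(T3) + P(E|T4)·P(T4) + P(E|T5)·P(T5) + P(E|T6)·P(T6)
      = 0.328·0.04 + 0.286·0.4 + 0.108·0.26 + 0.093·0.05 + 0.084·0.08 + 0.12·0.17
      = 0.01312 + 0.1144 + 0.02808 + 0.00465 + 0.00672 + 0.0204 = 0.18737

P(E) ≈ 0.1874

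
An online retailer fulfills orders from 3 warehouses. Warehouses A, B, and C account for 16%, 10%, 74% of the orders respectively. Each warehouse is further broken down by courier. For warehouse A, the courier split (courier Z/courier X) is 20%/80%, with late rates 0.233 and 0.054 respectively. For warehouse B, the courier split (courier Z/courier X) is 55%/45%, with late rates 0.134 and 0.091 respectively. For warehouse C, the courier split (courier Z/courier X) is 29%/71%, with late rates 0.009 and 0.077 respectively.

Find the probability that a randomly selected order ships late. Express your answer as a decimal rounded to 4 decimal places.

P(L|A) = 0.2·0.233 + 0.8·0.054 = 0.0466 + 0.0432 = 0.0898
P(L|B) = 0.55·0.134 + 0.45·0.091 = 0.0737 + 0.04095 = 0.11465
P(L|C) = 0.29·0.009 + 0.71·0.077 = 0.00261 + 0.05467 = 0.05728
By total probability over the outer partition,
P(L) = 0.16·0.0898 + 0.1·0.11465 + 0.74·0.05728
      = 0.014368 + 0.011465 + 0.0423872 = 0.0682202

0.0682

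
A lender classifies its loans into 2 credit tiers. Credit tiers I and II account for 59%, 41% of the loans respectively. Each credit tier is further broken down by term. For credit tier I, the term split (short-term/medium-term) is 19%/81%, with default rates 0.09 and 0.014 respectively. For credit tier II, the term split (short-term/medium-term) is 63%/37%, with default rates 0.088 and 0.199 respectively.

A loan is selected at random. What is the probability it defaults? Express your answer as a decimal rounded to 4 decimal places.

P(D) ≈ 0.0697

P(D|I) = 0.19·0.09 + 0.81·0.014 = 0.0171 + 0.01134 = 0.02844
P(D|II) = 0.63·0.088 + 0.37·0.199 = 0.05544 + 0.07363 = 0.12907
Then overall,
P(D) = 0.59·0.02844 + 0.41·0.12907
      = 0.0167796 + 0.0529187 = 0.0696983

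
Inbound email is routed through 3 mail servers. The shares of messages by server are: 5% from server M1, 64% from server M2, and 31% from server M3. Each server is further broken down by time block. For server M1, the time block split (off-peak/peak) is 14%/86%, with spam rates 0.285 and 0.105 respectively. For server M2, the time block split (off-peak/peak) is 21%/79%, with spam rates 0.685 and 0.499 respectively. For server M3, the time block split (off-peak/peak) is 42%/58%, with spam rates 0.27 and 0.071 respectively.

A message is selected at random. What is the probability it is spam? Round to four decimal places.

P(S|M1) = 0.14·0.285 + 0.86·0.105 = 0.0399 + 0.0903 = 0.1302
P(S|M2) = 0.21·0.685 + 0.79·0.499 = 0.14385 + 0.39421 = 0.53806
P(S|M3) = 0.42·0.27 + 0.58·0.071 = 0.1134 + 0.04118 = 0.15458
By total probability over the outer partition,
P(S) = 0.05·0.1302 + 0.64·0.53806 + 0.31·0.15458
      = 0.00651 + 0.3443584 + 0.0479198 = 0.3987882

0.3988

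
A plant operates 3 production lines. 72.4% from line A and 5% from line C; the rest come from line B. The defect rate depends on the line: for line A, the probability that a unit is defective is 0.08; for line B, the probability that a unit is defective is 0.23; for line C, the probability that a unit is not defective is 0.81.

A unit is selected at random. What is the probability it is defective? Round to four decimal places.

P(B) = 1 − (0.724 + 0.05) = 0.226.
P(D|C) = 1 − 0.81 = 0.19.
Using total probability over the partition,
P(D) = P(D|A)·P(A) + P(D|B)·P(B) + P(D|C)·P(C)
      = 0.08·0.724 + 0.23·0.226 + 0.19·0.05
      = 0.05792 + 0.05198 + 0.0095 = 0.1194

0.1194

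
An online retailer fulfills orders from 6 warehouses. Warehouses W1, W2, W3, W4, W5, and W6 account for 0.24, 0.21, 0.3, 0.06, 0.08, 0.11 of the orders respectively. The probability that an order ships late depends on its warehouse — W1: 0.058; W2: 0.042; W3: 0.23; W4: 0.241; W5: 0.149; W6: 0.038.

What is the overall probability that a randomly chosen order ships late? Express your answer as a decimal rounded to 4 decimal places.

P(L) ≈ 0.1223

Summing over the partition,
P(L) = P(L|W1)·P(W1) + P(L|W2)·P(W2) + P(L|W3)·P(W3) + P(L|W4)·P(W4) + P(L|W5)·P(W5) + P(L|W6)·P(W6)
      = 0.058·0.24 + 0.042·0.21 + 0.23·0.3 + 0.241·0.06 + 0.149·0.08 + 0.038·0.11
      = 0.01392 + 0.00882 + 0.069 + 0.01446 + 0.01192 + 0.00418 = 0.1223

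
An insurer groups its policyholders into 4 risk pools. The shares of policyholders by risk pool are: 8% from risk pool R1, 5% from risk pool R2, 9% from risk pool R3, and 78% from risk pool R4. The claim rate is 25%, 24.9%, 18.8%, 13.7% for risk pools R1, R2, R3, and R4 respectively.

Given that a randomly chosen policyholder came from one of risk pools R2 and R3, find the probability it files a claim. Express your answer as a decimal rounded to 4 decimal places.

Let S = {R2, R3}.
P(S) = 0.05 + 0.09 = 0.14.
P(C ∩ S) = 0.249·0.05 + 0.188·0.09 = 0.01245 + 0.01692 = 0.02937.
P(C | S) = 0.02937 / 0.14 = 0.209786…

P(C|S) ≈ 0.2098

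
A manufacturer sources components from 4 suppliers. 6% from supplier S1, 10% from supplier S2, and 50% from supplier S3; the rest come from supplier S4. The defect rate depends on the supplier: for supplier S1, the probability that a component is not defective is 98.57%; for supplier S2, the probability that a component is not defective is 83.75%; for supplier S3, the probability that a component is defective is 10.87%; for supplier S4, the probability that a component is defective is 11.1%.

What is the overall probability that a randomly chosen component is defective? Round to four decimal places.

0.1092

P(S4) = 1 − (0.06 + 0.1 + 0.5) = 0.34.
P(D|S1) = 1 − 0.9857 = 0.0143.
P(D|S2) = 1 − 0.8375 = 0.1625.
P(D) = P(D|S1)·P(S1) + P(D|S2)·P(S2) + P(D|S3)·P(S3) + P(D|S4)·P(S4)
      = 0.0143·0.06 + 0.1625·0.1 + 0.1087·0.5 + 0.111·0.34
      = 0.000858 + 0.01625 + 0.05435 + 0.03774 = 0.109198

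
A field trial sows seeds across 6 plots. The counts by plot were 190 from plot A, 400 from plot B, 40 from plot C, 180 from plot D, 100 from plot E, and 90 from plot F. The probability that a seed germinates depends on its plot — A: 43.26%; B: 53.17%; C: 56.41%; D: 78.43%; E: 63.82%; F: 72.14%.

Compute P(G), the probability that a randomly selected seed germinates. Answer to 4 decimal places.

Total: 190 + 400 + 40 + 180 + 100 + 90 = 1000.
P(A) = 190/1000 = 0.19. P(B) = 400/1000 = 0.4. P(C) = 40/1000 = 0.04. P(D) = 180/1000 = 0.18. P(E) = 100/1000 = 0.1. P(F) = 90/1000 = 0.09.
P(G) = P(G|A)·P(A) + P(G|B)·P(B) + P(G|C)·P(C) + P(G|D)·P(D) + P(G|E)·P(E) + P(G|F)·P(F)
      = 0.4326·0.19 + 0.5317·0.4 + 0.5641·0.04 + 0.7843·0.18 + 0.6382·0.1 + 0.7214·0.09
      = 0.082194 + 0.21268 + 0.022564 + 0.141174 + 0.06382 + 0.064926 = 0.587358

P(G) ≈ 0.5874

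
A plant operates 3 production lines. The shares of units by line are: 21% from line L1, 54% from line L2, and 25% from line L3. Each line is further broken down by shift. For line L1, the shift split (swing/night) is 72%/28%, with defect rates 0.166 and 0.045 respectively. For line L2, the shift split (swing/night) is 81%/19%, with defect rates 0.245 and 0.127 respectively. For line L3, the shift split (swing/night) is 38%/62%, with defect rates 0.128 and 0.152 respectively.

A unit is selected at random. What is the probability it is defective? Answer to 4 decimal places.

0.1837

P(D|L1) = 0.72·0.166 + 0.28·0.045 = 0.11952 + 0.0126 = 0.13212
P(D|L2) = 0.81·0.245 + 0.19·0.127 = 0.19845 + 0.02413 = 0.22258
P(D|L3) = 0.38·0.128 + 0.62·0.152 = 0.04864 + 0.09424 = 0.14288
Then overall,
P(D) = 0.21·0.13212 + 0.54·0.22258 + 0.25·0.14288
      = 0.0277452 + 0.1201932 + 0.03572 = 0.1836584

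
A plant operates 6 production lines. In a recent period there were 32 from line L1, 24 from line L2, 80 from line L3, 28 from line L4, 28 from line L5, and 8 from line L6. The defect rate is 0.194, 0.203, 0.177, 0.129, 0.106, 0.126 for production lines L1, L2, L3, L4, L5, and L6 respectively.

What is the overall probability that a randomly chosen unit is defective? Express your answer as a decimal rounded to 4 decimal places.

Total: 32 + 24 + 80 + 28 + 28 + 8 = 200.
P(L1) = 32/200 = 0.16. P(L2) = 24/200 = 0.12. P(L3) = 80/200 = 0.4. P(L4) = 28/200 = 0.14. P(L5) = 28/200 = 0.14. P(L6) = 8/200 = 0.04.
P(D) = P(D|L1)·P(L1) + P(D|L2)·P(L2) + P(D|L3)·P(L3) + P(D|L4)·P(L4) + P(D|L5)·P(L5) + P(D|L6)·P(L6)
      = 0.194·0.16 + 0.203·0.12 + 0.177·0.4 + 0.129·0.14 + 0.106·0.14 + 0.126·0.04
      = 0.03104 + 0.02436 + 0.0708 + 0.01806 + 0.01484 + 0.00504 = 0.16414

0.1641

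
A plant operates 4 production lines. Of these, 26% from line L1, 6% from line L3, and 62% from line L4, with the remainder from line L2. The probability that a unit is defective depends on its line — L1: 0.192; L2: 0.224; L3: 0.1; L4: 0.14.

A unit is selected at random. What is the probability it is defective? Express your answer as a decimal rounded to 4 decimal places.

0.1562

P(L2) = 1 − (0.26 + 0.06 + 0.62) = 0.06.
By the law of total probability,
P(D) = P(D|L1)·P(L1) + P(D|L2)·P(L2) + P(D|L3)·P(L3) + P(D|L4)·P(L4)
      = 0.192·0.26 + 0.224·0.06 + 0.1·0.06 + 0.14·0.62
      = 0.04992 + 0.01344 + 0.006 + 0.0868 = 0.15616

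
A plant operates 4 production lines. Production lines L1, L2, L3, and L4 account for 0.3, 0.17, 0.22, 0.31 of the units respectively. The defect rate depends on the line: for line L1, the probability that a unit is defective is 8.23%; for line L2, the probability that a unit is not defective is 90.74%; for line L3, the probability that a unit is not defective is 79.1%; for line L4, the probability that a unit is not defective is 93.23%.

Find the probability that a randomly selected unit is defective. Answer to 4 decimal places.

P(D) ≈ 0.1074

P(D|L2) = 1 − 0.9074 = 0.0926.
P(D|L3) = 1 − 0.791 = 0.209.
P(D|L4) = 1 − 0.9323 = 0.0677.
P(D) = P(D|L1)·P(L1) + P(D|L2)·P(L2) + P(D|L3)·P(L3) + P(D|L4)·P(L4)
      = 0.0823·0.3 + 0.0926·0.17 + 0.209·0.22 + 0.0677·0.31
      = 0.02469 + 0.015742 + 0.04598 + 0.020987 = 0.107399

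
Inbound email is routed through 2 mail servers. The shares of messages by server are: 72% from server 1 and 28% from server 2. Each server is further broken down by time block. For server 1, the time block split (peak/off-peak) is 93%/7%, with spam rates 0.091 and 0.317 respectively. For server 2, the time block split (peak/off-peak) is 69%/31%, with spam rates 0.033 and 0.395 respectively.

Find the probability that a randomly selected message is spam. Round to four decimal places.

P(S) ≈ 0.1176

P(S|1) = 0.93·0.091 + 0.07·0.317 = 0.08463 + 0.02219 = 0.10682
P(S|2) = 0.69·0.033 + 0.31·0.395 = 0.02277 + 0.12245 = 0.14522
By total probability over the outer partition,
P(S) = 0.72·0.10682 + 0.28·0.14522
      = 0.0769104 + 0.0406616 = 0.117572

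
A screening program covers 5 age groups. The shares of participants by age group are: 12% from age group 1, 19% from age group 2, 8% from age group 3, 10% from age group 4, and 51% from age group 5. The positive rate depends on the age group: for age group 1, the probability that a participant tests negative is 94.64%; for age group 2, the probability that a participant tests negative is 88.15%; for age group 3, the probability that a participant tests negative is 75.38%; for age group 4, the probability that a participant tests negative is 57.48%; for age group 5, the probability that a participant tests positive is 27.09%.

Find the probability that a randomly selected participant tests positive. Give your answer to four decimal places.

0.2293

P(T|1) = 1 − 0.9464 = 0.0536.
P(T|2) = 1 − 0.8815 = 0.1185.
P(T|3) = 1 − 0.7538 = 0.2462.
P(T|4) = 1 − 0.5748 = 0.4252.
P(T) = P(T|1)·P(1) + P(T|2)·P(2) + P(T|3)·P(3) + P(T|4)·P(4) + P(T|5)·P(5)
      = 0.0536·0.12 + 0.1185·0.19 + 0.2462·0.08 + 0.4252·0.1 + 0.2709·0.51
      = 0.006432 + 0.022515 + 0.019696 + 0.04252 + 0.138159 = 0.229322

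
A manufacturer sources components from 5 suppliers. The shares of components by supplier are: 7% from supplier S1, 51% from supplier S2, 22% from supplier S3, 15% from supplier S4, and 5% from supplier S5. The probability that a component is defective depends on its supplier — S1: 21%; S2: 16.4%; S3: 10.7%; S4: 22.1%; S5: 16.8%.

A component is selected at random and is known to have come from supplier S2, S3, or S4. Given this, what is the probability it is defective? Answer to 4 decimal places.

P(D|S) ≈ 0.1595

Let S = {S2, S3, S4}.
P(S) = 0.51 + 0.22 + 0.15 = 0.88.
P(D ∩ S) = 0.164·0.51 + 0.107·0.22 + 0.221·0.15 = 0.08364 + 0.02354 + 0.03315 = 0.14033.
P(D | S) = 0.14033 / 0.88 = 0.159466…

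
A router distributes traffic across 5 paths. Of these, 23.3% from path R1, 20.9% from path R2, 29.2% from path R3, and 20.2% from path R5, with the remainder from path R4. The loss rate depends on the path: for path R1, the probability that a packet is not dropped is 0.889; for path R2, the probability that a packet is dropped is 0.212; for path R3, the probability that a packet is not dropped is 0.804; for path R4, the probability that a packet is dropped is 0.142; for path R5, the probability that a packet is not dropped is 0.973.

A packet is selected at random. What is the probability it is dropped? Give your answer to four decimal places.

0.1419

P(R4) = 1 − (0.233 + 0.209 + 0.292 + 0.202) = 0.064.
P(L|R1) = 1 − 0.889 = 0.111.
P(L|R3) = 1 − 0.804 = 0.196.
P(L|R5) = 1 − 0.973 = 0.027.
P(L) = P(L|R1)·P(R1) + P(L|R2)·P(R2) + P(L|R3)·P(R3) + P(L|R4)·P(R4) + P(L|R5)·P(R5)
      = 0.111·0.233 + 0.212·0.209 + 0.196·0.292 + 0.142·0.064 + 0.027·0.202
      = 0.025863 + 0.044308 + 0.057232 + 0.009088 + 0.005454 = 0.141945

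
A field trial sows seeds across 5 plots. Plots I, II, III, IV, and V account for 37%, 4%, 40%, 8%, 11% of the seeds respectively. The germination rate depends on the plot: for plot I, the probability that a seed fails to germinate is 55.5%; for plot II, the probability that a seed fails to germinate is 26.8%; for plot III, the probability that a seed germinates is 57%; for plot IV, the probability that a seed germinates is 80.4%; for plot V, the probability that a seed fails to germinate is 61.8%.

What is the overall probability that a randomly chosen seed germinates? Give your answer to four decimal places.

0.5283

P(G|I) = 1 − 0.555 = 0.445.
P(G|II) = 1 − 0.268 = 0.732.
P(G|V) = 1 − 0.618 = 0.382.
P(G) = P(G|I)·P(I) + P(G|II)·P(II) + P(G|III)·P(III) + P(G|IV)·P(IV) + P(G|V)·P(V)
      = 0.445·0.37 + 0.732·0.04 + 0.57·0.4 + 0.804·0.08 + 0.382·0.11
      = 0.16465 + 0.02928 + 0.228 + 0.06432 + 0.04202 = 0.52827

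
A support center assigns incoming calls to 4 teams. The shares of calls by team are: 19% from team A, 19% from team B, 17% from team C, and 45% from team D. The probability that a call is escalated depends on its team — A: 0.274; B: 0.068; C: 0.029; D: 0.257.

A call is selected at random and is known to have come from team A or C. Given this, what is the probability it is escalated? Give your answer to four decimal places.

Let S = {A, C}.
P(S) = 0.19 + 0.17 = 0.36.
P(E ∩ S) = 0.274·0.19 + 0.029·0.17 = 0.05206 + 0.00493 = 0.05699.
P(E | S) = 0.05699 / 0.36 = 0.158306…

0.1583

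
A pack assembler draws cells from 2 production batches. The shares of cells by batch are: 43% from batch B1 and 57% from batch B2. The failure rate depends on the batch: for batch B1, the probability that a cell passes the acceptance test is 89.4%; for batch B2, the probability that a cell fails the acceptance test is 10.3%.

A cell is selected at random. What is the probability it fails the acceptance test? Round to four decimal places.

0.1043

P(F|B1) = 1 − 0.894 = 0.106.
P(F) = P(F|B1)·P(B1) + P(F|B2)·P(B2)
      = 0.106·0.43 + 0.103·0.57
      = 0.04558 + 0.05871 = 0.10429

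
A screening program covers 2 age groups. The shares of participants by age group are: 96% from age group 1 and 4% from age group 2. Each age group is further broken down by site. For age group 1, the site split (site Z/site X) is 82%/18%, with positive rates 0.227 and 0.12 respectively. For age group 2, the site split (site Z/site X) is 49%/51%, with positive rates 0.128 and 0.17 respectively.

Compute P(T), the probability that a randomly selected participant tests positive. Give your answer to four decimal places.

P(T) ≈ 0.2054

P(T|1) = 0.82·0.227 + 0.18·0.12 = 0.18614 + 0.0216 = 0.20774
P(T|2) = 0.49·0.128 + 0.51·0.17 = 0.06272 + 0.0867 = 0.14942
Then overall,
P(T) = 0.96·0.20774 + 0.04·0.14942
      = 0.1994304 + 0.0059768 = 0.2054072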